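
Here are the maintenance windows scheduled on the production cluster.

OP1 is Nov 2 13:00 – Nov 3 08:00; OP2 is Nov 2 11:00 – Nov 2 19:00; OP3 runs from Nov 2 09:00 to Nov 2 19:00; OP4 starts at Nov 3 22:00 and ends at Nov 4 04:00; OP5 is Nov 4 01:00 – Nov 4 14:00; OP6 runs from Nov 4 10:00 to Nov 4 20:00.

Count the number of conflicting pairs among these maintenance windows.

5

Sorted by start: OP3, OP2, OP1, OP4, OP5, OP6.
OP2 starts before OP3 ends → OP3 and OP2 overlap.
OP1 starts before OP3 ends → OP3 and OP1 overlap.
OP4 starts after OP3 ends, so nothing later overlaps OP3 either.
OP1 starts before OP2 ends → OP2 and OP1 overlap.
OP4 starts after OP2 ends, so nothing later overlaps OP2 either.
OP4 starts after OP1 ends, so nothing later overlaps OP1 either.
OP5 starts before OP4 ends → OP4 and OP5 overlap.
OP6 starts after OP4 ends.
OP6 starts before OP5 ends → OP5 and OP6 overlap.
Overlapping pairs: OP1 & OP2, OP1 & OP3, OP2 & OP3, OP4 & OP5, OP5 & OP6 — 5 in total.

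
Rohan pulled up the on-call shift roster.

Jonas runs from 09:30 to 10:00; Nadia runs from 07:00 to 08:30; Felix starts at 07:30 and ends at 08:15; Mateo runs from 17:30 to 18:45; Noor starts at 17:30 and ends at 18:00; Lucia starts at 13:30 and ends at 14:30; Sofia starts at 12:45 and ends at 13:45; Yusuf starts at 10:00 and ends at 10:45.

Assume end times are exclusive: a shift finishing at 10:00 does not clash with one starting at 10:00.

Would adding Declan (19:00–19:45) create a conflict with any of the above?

Nadia: ends 08:30 at or before Declan starts 19:00 → clear.
Felix: ends 08:15 at or before Declan starts 19:00 → clear.
Jonas: ends 10:00 at or before Declan starts 19:00 → clear.
Yusuf: ends 10:45 at or before Declan starts 19:00 → clear.
Sofia: ends 13:45 at or before Declan starts 19:00 → clear.
Lucia: ends 14:30 at or before Declan starts 19:00 → clear.
Mateo: ends 18:45 at or before Declan starts 19:00 → clear.
Noor: ends 18:00 at or before Declan starts 19:00 → clear.

No — it doesn't clash with anything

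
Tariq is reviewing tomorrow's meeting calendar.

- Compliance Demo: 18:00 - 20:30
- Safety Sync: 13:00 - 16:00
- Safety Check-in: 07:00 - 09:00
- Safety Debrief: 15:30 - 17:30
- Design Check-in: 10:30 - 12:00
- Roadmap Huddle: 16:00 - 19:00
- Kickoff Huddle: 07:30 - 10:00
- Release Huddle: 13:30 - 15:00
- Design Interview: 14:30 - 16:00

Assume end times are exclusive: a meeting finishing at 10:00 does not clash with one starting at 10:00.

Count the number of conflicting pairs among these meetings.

Sorted by start: Safety Check-in, Kickoff Huddle, Design Check-in, Safety Sync, Release Huddle, Design Interview, Safety Debrief, Roadmap Huddle, Compliance Demo.
Kickoff Huddle starts before Safety Check-in ends → Safety Check-in and Kickoff Huddle overlap.
Design Check-in starts after Safety Check-in ends; Safety Check-in is clear from here.
Design Check-in starts after Kickoff Huddle ends; Kickoff Huddle is clear from here.
Safety Sync starts after Design Check-in ends; Design Check-in is clear from here.
Release Huddle starts before Safety Sync ends → Safety Sync and Release Huddle overlap.
Design Interview starts before Safety Sync ends → Safety Sync and Design Interview overlap.
Safety Debrief starts before Safety Sync ends → Safety Sync and Safety Debrief overlap.
Roadmap Huddle starts exactly when Safety Sync ends (back-to-back, no overlap); Safety Sync is clear from here.
Design Interview starts before Release Huddle ends → Release Huddle and Design Interview overlap.
Safety Debrief starts after Release Huddle ends; Release Huddle is clear from here.
Safety Debrief starts before Design Interview ends → Design Interview and Safety Debrief overlap.
Roadmap Huddle starts exactly when Design Interview ends (back-to-back, no overlap); Design Interview is clear from here.
Roadmap Huddle starts before Safety Debrief ends → Safety Debrief and Roadmap Huddle overlap.
Compliance Demo starts after Safety Debrief ends.
Compliance Demo starts before Roadmap Huddle ends → Roadmap Huddle and Compliance Demo overlap.
Overlapping pairs: Compliance Demo & Roadmap Huddle, Design Interview & Release Huddle, Design Interview & Safety Debrief, Design Interview & Safety Sync, Kickoff Huddle & Safety Check-in, Release Huddle & Safety Sync, Roadmap Huddle & Safety Debrief, Safety Debrief & Safety Sync — 8 in total.

8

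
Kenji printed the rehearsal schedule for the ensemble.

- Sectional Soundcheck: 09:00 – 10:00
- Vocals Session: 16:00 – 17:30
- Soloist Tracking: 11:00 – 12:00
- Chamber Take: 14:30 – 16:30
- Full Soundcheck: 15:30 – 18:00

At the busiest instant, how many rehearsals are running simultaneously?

Sort all start/end points and keep a running count:
09:00 start Sectional Soundcheck → 1
10:00 end Sectional Soundcheck → 0
11:00 start Soloist Tracking → 1
12:00 end Soloist Tracking → 0
14:30 start Chamber Take → 1
15:30 start Full Soundcheck → 2
16:00 start Vocals Session → 3
16:30 end Chamber Take → 2
17:30 end Vocals Session → 1
18:00 end Full Soundcheck → 0
Peak is 3, at 16:00 (Chamber Take, Full Soundcheck, Vocals Session).

3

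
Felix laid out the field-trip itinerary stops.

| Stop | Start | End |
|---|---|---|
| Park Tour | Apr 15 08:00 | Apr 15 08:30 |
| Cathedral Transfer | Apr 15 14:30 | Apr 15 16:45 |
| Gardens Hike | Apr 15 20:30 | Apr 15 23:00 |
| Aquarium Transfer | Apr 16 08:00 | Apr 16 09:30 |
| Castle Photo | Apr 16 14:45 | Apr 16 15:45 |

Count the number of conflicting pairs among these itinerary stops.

0

Two intervals overlap when each starts before the other ends.
Sorted by start: Park Tour, Cathedral Transfer, Gardens Hike, Aquarium Transfer, Castle Photo.
Cathedral Transfer starts after Park Tour ends; Park Tour is clear from here.
Gardens Hike starts after Cathedral Transfer ends; Cathedral Transfer is clear from here.
Aquarium Transfer starts after Gardens Hike ends; Gardens Hike is clear from here.
Castle Photo starts after Aquarium Transfer ends.
No pair overlaps.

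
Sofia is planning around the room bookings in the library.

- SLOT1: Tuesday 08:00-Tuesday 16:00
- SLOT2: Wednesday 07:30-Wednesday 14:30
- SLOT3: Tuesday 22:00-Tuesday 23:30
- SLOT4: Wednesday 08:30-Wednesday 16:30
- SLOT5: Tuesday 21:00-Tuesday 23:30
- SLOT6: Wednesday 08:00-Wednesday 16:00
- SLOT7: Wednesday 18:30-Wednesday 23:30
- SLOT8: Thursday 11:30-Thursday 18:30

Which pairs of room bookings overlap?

SLOT2 & SLOT4, SLOT2 & SLOT6, SLOT3 & SLOT5, SLOT4 & SLOT6

Sorted by start: SLOT1, SLOT5, SLOT3, SLOT2, SLOT6, SLOT4, SLOT7, SLOT8.
SLOT5 starts after SLOT1 ends; SLOT1 is clear from here.
SLOT3 starts before SLOT5 ends → SLOT5 and SLOT3 overlap.
SLOT2 starts after SLOT5 ends; SLOT5 is clear from here.
SLOT2 starts after SLOT3 ends; SLOT3 is clear from here.
SLOT6 starts before SLOT2 ends → SLOT2 and SLOT6 overlap.
SLOT4 starts before SLOT2 ends → SLOT2 and SLOT4 overlap.
SLOT7 starts after SLOT2 ends; SLOT2 is clear from here.
SLOT4 starts before SLOT6 ends → SLOT6 and SLOT4 overlap.
SLOT7 starts after SLOT6 ends; SLOT6 is clear from here.
SLOT7 starts after SLOT4 ends; SLOT4 is clear from here.
SLOT8 starts after SLOT7 ends.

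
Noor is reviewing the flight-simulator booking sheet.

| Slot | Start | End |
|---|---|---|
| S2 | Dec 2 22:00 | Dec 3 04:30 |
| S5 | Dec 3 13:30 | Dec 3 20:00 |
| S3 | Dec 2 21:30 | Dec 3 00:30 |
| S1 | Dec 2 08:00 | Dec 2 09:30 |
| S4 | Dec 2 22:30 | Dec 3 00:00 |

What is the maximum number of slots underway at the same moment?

3

Sweep the timeline, counting +1 at each start and −1 at each end (ends before starts at a tie):
Dec 2 08:00 start S1 → 1
Dec 2 09:30 end S1 → 0
Dec 2 21:30 start S3 → 1
Dec 2 22:00 start S2 → 2
Dec 2 22:30 start S4 → 3
Dec 3 00:00 end S4 → 2
Dec 3 00:30 end S3 → 1
Dec 3 04:30 end S2 → 0
Dec 3 13:30 start S5 → 1
Dec 3 20:00 end S5 → 0
Peak is 3, at Dec 2 22:30 (S2, S3, S4).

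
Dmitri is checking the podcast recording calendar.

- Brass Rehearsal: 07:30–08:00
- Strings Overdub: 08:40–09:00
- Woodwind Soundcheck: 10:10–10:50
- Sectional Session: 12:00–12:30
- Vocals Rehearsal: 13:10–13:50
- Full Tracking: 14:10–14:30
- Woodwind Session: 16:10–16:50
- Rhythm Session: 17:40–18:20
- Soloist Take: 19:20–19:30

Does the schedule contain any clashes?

Sorted by start: Brass Rehearsal, Strings Overdub, Woodwind Soundcheck, Sectional Session, Vocals Rehearsal, Full Tracking, Woodwind Session, Rhythm Session, Soloist Take.
Strings Overdub starts after Brass Rehearsal ends, so Brass Rehearsal has no further overlaps.
Woodwind Soundcheck starts after Strings Overdub ends, so Strings Overdub has no further overlaps.
Sectional Session starts after Woodwind Soundcheck ends, so Woodwind Soundcheck has no further overlaps.
Vocals Rehearsal starts after Sectional Session ends, so Sectional Session has no further overlaps.
Full Tracking starts after Vocals Rehearsal ends, so Vocals Rehearsal has no further overlaps.
Woodwind Session starts after Full Tracking ends, so Full Tracking has no further overlaps.
Rhythm Session starts after Woodwind Session ends, so Woodwind Session has no further overlaps.
Soloist Take starts after Rhythm Session ends.
Every pair is clear; the schedule has no overlaps.

No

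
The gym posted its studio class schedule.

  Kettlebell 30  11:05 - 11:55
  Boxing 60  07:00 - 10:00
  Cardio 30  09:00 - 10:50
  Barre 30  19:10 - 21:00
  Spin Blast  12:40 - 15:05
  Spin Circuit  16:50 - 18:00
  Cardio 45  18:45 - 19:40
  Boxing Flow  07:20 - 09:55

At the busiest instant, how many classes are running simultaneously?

3

Sort all start/end points and keep a running count:
07:00 start Boxing 60 → 1
07:20 start Boxing Flow → 2
09:00 start Cardio 30 → 3
09:55 end Boxing Flow → 2
10:00 end Boxing 60 → 1
10:50 end Cardio 30 → 0
11:05 start Kettlebell 30 → 1
11:55 end Kettlebell 30 → 0
12:40 start Spin Blast → 1
15:05 end Spin Blast → 0
16:50 start Spin Circuit → 1
18:00 end Spin Circuit → 0
18:45 start Cardio 45 → 1
19:10 start Barre 30 → 2
19:40 end Cardio 45 → 1
21:00 end Barre 30 → 0
Peak is 3, at 09:00 (Boxing 60, Boxing Flow, Cardio 30).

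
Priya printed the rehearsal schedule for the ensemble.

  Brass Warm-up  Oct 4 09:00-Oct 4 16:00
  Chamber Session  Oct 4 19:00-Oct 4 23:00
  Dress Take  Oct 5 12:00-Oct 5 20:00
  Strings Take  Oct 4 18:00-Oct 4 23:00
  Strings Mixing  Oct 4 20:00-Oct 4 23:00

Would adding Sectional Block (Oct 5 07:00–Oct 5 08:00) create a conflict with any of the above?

Brass Warm-up: ends Oct 4 16:00 at or before Sectional Block starts Oct 5 07:00 → clear.
Strings Take: ends Oct 4 23:00 at or before Sectional Block starts Oct 5 07:00 → clear.
Chamber Session: ends Oct 4 23:00 at or before Sectional Block starts Oct 5 07:00 → clear.
Strings Mixing: ends Oct 4 23:00 at or before Sectional Block starts Oct 5 07:00 → clear.
Dress Take: starts Oct 5 12:00 at or after Sectional Block ends Oct 5 08:00 → clear.

No — it doesn't clash with anything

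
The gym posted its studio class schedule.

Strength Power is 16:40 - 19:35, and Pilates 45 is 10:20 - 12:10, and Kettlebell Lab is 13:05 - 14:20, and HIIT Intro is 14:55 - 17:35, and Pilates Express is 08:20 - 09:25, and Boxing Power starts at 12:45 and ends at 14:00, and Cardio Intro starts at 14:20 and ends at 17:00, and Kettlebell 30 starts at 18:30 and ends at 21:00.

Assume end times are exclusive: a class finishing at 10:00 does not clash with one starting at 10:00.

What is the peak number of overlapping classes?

3

Walk through starts and ends in time order (an end at T is processed before a start at T):
08:20 start Pilates Express → 1
09:25 end Pilates Express → 0
10:20 start Pilates 45 → 1
12:10 end Pilates 45 → 0
12:45 start Boxing Power → 1
13:05 start Kettlebell Lab → 2
14:00 end Boxing Power → 1
14:20 end Kettlebell Lab → 0
14:20 start Cardio Intro → 1
14:55 start HIIT Intro → 2
16:40 start Strength Power → 3
17:00 end Cardio Intro → 2
17:35 end HIIT Intro → 1
18:30 start Kettlebell 30 → 2
19:35 end Strength Power → 1
21:00 end Kettlebell 30 → 0
Peak is 3, at 16:40 (Cardio Intro, HIIT Intro, Strength Power).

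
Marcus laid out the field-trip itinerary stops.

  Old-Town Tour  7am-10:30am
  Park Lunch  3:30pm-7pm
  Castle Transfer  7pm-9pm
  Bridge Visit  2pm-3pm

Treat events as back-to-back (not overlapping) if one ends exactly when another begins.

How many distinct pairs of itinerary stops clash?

Sorted by start: Old-Town Tour, Bridge Visit, Park Lunch, Castle Transfer.
Bridge Visit starts after Old-Town Tour ends — done with Old-Town Tour.
Park Lunch starts after Bridge Visit ends — done with Bridge Visit.
Castle Transfer starts exactly when Park Lunch ends (back-to-back, no overlap).
No pair overlaps.

0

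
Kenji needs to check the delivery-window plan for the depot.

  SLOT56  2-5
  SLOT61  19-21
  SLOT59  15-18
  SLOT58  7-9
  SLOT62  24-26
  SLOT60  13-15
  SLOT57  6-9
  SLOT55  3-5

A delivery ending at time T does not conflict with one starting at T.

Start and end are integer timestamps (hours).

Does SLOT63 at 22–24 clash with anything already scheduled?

SLOT56: ends 5 at or before SLOT63 starts 22 → clear.
SLOT55: ends 5 at or before SLOT63 starts 22 → clear.
SLOT57: ends 9 at or before SLOT63 starts 22 → clear.
SLOT58: ends 9 at or before SLOT63 starts 22 → clear.
SLOT60: ends 15 at or before SLOT63 starts 22 → clear.
SLOT59: ends 18 at or before SLOT63 starts 22 → clear.
SLOT61: ends 21 at or before SLOT63 starts 22 → clear.
SLOT62: starts 24 at or after SLOT63 ends 24 → clear.

No — it doesn't clash with anything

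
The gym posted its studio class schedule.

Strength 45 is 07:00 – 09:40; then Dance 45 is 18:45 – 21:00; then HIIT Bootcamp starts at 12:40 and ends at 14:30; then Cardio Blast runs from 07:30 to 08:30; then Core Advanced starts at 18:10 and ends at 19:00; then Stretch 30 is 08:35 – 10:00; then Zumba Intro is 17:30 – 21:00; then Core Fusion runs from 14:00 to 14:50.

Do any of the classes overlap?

Yes

Two intervals overlap when each starts before the other ends.
Sorted by start: Strength 45, Cardio Blast, Stretch 30, HIIT Bootcamp, Core Fusion, Zumba Intro, Core Advanced, Dance 45.
Cardio Blast starts before Strength 45 ends → Strength 45 and Cardio Blast overlap.
That's a conflict, so the schedule is not conflict-free.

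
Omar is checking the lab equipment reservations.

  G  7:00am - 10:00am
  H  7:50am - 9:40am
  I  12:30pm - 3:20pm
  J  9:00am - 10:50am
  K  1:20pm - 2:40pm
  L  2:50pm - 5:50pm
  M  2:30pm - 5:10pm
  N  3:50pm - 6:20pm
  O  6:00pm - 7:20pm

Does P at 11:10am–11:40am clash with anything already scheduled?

No — it doesn't clash with anything

G: ends 10:00am at or before P starts 11:10am → clear.
H: ends 9:40am at or before P starts 11:10am → clear.
J: ends 10:50am at or before P starts 11:10am → clear.
I: starts 12:30pm at or after P ends 11:40am → clear.
K: starts 1:20pm at or after P ends 11:40am → clear.
M: starts 2:30pm at or after P ends 11:40am → clear.
L: starts 2:50pm at or after P ends 11:40am → clear.
N: starts 3:50pm at or after P ends 11:40am → clear.
O: starts 6:00pm at or after P ends 11:40am → clear.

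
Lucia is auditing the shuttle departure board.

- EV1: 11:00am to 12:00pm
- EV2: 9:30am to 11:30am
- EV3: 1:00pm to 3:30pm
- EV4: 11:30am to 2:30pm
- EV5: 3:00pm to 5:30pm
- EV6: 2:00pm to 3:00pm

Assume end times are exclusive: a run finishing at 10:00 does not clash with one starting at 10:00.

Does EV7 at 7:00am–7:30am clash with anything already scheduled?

EV2: starts 9:30am at or after EV7 ends 7:30am → clear.
EV1: starts 11:00am at or after EV7 ends 7:30am → clear.
EV4: starts 11:30am at or after EV7 ends 7:30am → clear.
EV3: starts 1:00pm at or after EV7 ends 7:30am → clear.
EV6: starts 2:00pm at or after EV7 ends 7:30am → clear.
EV5: starts 3:00pm at or after EV7 ends 7:30am → clear.

No — it doesn't clash with anything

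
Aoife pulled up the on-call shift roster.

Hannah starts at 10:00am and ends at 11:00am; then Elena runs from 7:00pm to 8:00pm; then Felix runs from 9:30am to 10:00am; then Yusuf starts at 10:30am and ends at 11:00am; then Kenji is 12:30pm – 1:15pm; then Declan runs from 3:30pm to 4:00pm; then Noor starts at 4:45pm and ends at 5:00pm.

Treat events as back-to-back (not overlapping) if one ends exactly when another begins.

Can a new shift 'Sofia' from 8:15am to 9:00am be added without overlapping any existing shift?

Felix: starts 9:30am at or after Sofia ends 9:00am → clear.
Hannah: starts 10:00am at or after Sofia ends 9:00am → clear.
Yusuf: starts 10:30am at or after Sofia ends 9:00am → clear.
Kenji: starts 12:30pm at or after Sofia ends 9:00am → clear.
Declan: starts 3:30pm at or after Sofia ends 9:00am → clear.
Noor: starts 4:45pm at or after Sofia ends 9:00am → clear.
Elena: starts 7:00pm at or after Sofia ends 9:00am → clear.

Yes — the slot is free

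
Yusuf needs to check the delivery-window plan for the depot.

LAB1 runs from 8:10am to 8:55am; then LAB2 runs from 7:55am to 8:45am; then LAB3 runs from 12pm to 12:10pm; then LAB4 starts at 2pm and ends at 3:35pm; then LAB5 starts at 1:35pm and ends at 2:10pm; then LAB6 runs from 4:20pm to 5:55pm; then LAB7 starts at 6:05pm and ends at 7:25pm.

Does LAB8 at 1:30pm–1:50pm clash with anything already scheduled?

Yes — it overlaps LAB5

LAB2: ends 8:45am at or before LAB8 starts 1:30pm → clear.
LAB1: ends 8:55am at or before LAB8 starts 1:30pm → clear.
LAB3: ends 12:10pm at or before LAB8 starts 1:30pm → clear.
LAB5: starts 1:35pm before LAB8 ends 1:50pm, and ends 2:10pm after LAB8 starts 1:30pm → overlap.
LAB4: starts 2pm at or after LAB8 ends 1:50pm → clear.
LAB6: starts 4:20pm at or after LAB8 ends 1:50pm → clear.
LAB7: starts 6:05pm at or after LAB8 ends 1:50pm → clear.
LAB8 overlaps LAB5.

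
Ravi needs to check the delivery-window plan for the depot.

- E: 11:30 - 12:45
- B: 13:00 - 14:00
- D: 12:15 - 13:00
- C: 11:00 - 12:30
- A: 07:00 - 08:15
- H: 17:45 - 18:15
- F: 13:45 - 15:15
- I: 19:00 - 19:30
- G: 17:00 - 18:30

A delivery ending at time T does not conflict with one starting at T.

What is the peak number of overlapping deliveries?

3

Sort all start/end points and keep a running count:
07:00 start A → 1
08:15 end A → 0
11:00 start C → 1
11:30 start E → 2
12:15 start D → 3
12:30 end C → 2
12:45 end E → 1
13:00 end D → 0
13:00 start B → 1
13:45 start F → 2
14:00 end B → 1
15:15 end F → 0
17:00 start G → 1
17:45 start H → 2
18:15 end H → 1
18:30 end G → 0
19:00 start I → 1
19:30 end I → 0
Peak is 3, at 12:15 (C, D, E).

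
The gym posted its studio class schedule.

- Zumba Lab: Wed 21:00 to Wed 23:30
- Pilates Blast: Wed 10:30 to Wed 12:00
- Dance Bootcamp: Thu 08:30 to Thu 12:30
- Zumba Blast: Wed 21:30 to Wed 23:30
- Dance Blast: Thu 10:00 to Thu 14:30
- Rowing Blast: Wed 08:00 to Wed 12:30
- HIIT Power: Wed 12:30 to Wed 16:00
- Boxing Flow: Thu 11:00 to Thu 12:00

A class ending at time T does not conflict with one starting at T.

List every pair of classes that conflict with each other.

Boxing Flow & Dance Blast, Boxing Flow & Dance Bootcamp, Dance Blast & Dance Bootcamp, Pilates Blast & Rowing Blast, Zumba Blast & Zumba Lab

Sorted by start: Rowing Blast, Pilates Blast, HIIT Power, Zumba Lab, Zumba Blast, Dance Bootcamp, Dance Blast, Boxing Flow.
Pilates Blast starts before Rowing Blast ends → Rowing Blast and Pilates Blast overlap.
HIIT Power starts exactly when Rowing Blast ends (back-to-back, no overlap), so nothing later overlaps Rowing Blast either.
HIIT Power starts after Pilates Blast ends, so nothing later overlaps Pilates Blast either.
Zumba Lab starts after HIIT Power ends, so nothing later overlaps HIIT Power either.
Zumba Blast starts before Zumba Lab ends → Zumba Lab and Zumba Blast overlap.
Dance Bootcamp starts after Zumba Lab ends, so nothing later overlaps Zumba Lab either.
Dance Bootcamp starts after Zumba Blast ends, so nothing later overlaps Zumba Blast either.
Dance Blast starts before Dance Bootcamp ends → Dance Bootcamp and Dance Blast overlap.
Boxing Flow starts before Dance Bootcamp ends → Dance Bootcamp and Boxing Flow overlap.
Boxing Flow starts before Dance Blast ends → Dance Blast and Boxing Flow overlap.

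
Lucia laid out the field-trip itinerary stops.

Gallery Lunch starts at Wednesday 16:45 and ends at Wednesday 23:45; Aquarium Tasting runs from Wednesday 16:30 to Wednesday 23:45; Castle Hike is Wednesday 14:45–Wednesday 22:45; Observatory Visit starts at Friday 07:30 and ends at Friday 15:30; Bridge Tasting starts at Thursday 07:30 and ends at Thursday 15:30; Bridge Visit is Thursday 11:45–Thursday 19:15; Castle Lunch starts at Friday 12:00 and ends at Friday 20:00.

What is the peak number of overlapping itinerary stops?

3

Sort all start/end points and keep a running count:
Wednesday 14:45 start Castle Hike → 1
Wednesday 16:30 start Aquarium Tasting → 2
Wednesday 16:45 start Gallery Lunch → 3
Wednesday 22:45 end Castle Hike → 2
Wednesday 23:45 end Aquarium Tasting → 1
Wednesday 23:45 end Gallery Lunch → 0
Thursday 07:30 start Bridge Tasting → 1
Thursday 11:45 start Bridge Visit → 2
Thursday 15:30 end Bridge Tasting → 1
Thursday 19:15 end Bridge Visit → 0
Friday 07:30 start Observatory Visit → 1
Friday 12:00 start Castle Lunch → 2
Friday 15:30 end Observatory Visit → 1
Friday 20:00 end Castle Lunch → 0
Peak is 3, at Wednesday 16:45 (Aquarium Tasting, Castle Hike, Gallery Lunch).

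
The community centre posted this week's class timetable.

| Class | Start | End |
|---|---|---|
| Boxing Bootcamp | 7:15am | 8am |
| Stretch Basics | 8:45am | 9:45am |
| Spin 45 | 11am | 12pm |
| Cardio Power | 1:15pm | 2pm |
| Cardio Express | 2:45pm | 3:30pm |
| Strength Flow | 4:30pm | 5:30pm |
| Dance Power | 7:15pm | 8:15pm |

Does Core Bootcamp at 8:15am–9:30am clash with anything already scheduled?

Boxing Bootcamp: ends 8am at or before Core Bootcamp starts 8:15am → clear.
Stretch Basics: starts 8:45am before Core Bootcamp ends 9:30am, and ends 9:45am after Core Bootcamp starts 8:15am → overlap.
Spin 45: starts 11am at or after Core Bootcamp ends 9:30am → clear.
Cardio Power: starts 1:15pm at or after Core Bootcamp ends 9:30am → clear.
Cardio Express: starts 2:45pm at or after Core Bootcamp ends 9:30am → clear.
Strength Flow: starts 4:30pm at or after Core Bootcamp ends 9:30am → clear.
Dance Power: starts 7:15pm at or after Core Bootcamp ends 9:30am → clear.
Core Bootcamp overlaps Stretch Basics.

Yes — it overlaps Stretch Basics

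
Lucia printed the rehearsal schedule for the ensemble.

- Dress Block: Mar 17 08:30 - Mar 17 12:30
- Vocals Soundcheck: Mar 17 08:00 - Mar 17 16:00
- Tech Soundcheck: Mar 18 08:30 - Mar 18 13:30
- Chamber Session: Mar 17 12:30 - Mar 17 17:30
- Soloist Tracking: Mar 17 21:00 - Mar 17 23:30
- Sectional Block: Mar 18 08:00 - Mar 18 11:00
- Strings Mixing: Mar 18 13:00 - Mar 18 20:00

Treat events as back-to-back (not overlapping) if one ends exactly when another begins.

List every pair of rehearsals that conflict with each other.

Sorted by start: Vocals Soundcheck, Dress Block, Chamber Session, Soloist Tracking, Sectional Block, Tech Soundcheck, Strings Mixing.
Dress Block starts before Vocals Soundcheck ends → Vocals Soundcheck and Dress Block overlap.
Chamber Session starts before Vocals Soundcheck ends → Vocals Soundcheck and Chamber Session overlap.
Soloist Tracking starts after Vocals Soundcheck ends, so nothing later overlaps Vocals Soundcheck either.
Chamber Session starts exactly when Dress Block ends (back-to-back, no overlap), so nothing later overlaps Dress Block either.
Soloist Tracking starts after Chamber Session ends, so nothing later overlaps Chamber Session either.
Sectional Block starts after Soloist Tracking ends, so nothing later overlaps Soloist Tracking either.
Tech Soundcheck starts before Sectional Block ends → Sectional Block and Tech Soundcheck overlap.
Strings Mixing starts after Sectional Block ends.
Strings Mixing starts before Tech Soundcheck ends → Tech Soundcheck and Strings Mixing overlap.

Chamber Session & Vocals Soundcheck, Dress Block & Vocals Soundcheck, Sectional Block & Tech Soundcheck, Strings Mixing & Tech Soundcheck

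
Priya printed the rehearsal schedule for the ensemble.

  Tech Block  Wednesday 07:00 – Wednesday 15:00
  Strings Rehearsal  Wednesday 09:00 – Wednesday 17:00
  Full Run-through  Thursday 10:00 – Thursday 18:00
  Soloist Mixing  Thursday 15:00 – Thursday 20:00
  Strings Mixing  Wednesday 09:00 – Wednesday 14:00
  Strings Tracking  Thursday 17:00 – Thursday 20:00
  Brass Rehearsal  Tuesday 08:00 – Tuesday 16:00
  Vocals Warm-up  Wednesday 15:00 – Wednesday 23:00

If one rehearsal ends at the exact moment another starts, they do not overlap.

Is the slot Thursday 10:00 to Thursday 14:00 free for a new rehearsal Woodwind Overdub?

No — it overlaps Full Run-through

Brass Rehearsal: ends Tuesday 16:00 at or before Woodwind Overdub starts Thursday 10:00 → clear.
Tech Block: ends Wednesday 15:00 at or before Woodwind Overdub starts Thursday 10:00 → clear.
Strings Mixing: ends Wednesday 14:00 at or before Woodwind Overdub starts Thursday 10:00 → clear.
Strings Rehearsal: ends Wednesday 17:00 at or before Woodwind Overdub starts Thursday 10:00 → clear.
Vocals Warm-up: ends Wednesday 23:00 at or before Woodwind Overdub starts Thursday 10:00 → clear.
Full Run-through: starts Thursday 10:00 before Woodwind Overdub ends Thursday 14:00, and ends Thursday 18:00 after Woodwind Overdub starts Thursday 10:00 → overlap.
Soloist Mixing: starts Thursday 15:00 at or after Woodwind Overdub ends Thursday 14:00 → clear.
Strings Tracking: starts Thursday 17:00 at or after Woodwind Overdub ends Thursday 14:00 → clear.
Woodwind Overdub overlaps Full Run-through.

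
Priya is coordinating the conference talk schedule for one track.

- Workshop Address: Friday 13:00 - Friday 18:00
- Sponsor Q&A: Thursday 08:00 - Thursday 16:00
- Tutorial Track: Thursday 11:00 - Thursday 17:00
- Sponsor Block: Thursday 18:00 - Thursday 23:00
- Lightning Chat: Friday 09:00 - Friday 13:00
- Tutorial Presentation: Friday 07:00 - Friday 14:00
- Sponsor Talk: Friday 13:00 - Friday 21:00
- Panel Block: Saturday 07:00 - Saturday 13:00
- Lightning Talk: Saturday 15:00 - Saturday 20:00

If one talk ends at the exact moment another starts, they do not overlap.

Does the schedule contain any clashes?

Yes

Check each pair: they overlap iff neither finishes before the other starts.
Sorted by start: Sponsor Q&A, Tutorial Track, Sponsor Block, Tutorial Presentation, Lightning Chat, Workshop Address, Sponsor Talk, Panel Block, Lightning Talk.
Tutorial Track starts before Sponsor Q&A ends → Sponsor Q&A and Tutorial Track overlap.
That's a conflict, so the schedule is not conflict-free.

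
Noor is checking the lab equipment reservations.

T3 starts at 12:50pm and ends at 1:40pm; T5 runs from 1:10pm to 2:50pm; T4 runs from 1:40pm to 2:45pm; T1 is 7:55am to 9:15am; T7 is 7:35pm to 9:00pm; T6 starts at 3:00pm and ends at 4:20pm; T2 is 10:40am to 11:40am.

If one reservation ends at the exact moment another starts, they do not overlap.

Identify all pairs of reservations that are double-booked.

Sorted by start: T1, T2, T3, T5, T4, T6, T7.
T2 starts after T1 ends; T1 is clear from here.
T3 starts after T2 ends; T2 is clear from here.
T5 starts before T3 ends → T3 and T5 overlap.
T4 starts exactly when T3 ends (back-to-back, no overlap); T3 is clear from here.
T4 starts before T5 ends → T5 and T4 overlap.
T6 starts after T5 ends; T5 is clear from here.
T6 starts after T4 ends; T4 is clear from here.
T7 starts after T6 ends.

T3 & T5, T4 & T5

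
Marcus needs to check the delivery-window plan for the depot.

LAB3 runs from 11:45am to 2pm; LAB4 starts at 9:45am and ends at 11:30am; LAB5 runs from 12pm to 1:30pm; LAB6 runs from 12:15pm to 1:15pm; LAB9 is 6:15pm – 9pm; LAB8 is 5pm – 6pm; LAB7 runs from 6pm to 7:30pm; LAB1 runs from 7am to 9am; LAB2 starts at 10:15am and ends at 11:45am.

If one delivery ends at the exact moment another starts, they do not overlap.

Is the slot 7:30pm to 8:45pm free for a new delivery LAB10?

No — it overlaps LAB9

LAB1: ends 9am at or before LAB10 starts 7:30pm → clear.
LAB4: ends 11:30am at or before LAB10 starts 7:30pm → clear.
LAB2: ends 11:45am at or before LAB10 starts 7:30pm → clear.
LAB3: ends 2pm at or before LAB10 starts 7:30pm → clear.
LAB5: ends 1:30pm at or before LAB10 starts 7:30pm → clear.
LAB6: ends 1:15pm at or before LAB10 starts 7:30pm → clear.
LAB8: ends 6pm at or before LAB10 starts 7:30pm → clear.
LAB7: ends 7:30pm at or before LAB10 starts 7:30pm → clear.
LAB9: starts 6:15pm before LAB10 ends 8:45pm, and ends 9pm after LAB10 starts 7:30pm → overlap.
LAB10 overlaps LAB9.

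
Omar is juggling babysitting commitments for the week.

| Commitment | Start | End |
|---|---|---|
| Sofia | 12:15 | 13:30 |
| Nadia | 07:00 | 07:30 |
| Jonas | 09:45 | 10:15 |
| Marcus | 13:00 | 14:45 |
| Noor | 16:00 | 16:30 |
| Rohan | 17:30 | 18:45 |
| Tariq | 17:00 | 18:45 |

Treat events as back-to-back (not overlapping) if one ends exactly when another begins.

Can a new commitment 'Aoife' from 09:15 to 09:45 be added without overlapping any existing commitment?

Yes — the slot is free

Nadia: ends 07:30 at or before Aoife starts 09:15 → clear.
Jonas: starts 09:45 at or after Aoife ends 09:45 → clear.
Sofia: starts 12:15 at or after Aoife ends 09:45 → clear.
Marcus: starts 13:00 at or after Aoife ends 09:45 → clear.
Noor: starts 16:00 at or after Aoife ends 09:45 → clear.
Tariq: starts 17:00 at or after Aoife ends 09:45 → clear.
Rohan: starts 17:30 at or after Aoife ends 09:45 → clear.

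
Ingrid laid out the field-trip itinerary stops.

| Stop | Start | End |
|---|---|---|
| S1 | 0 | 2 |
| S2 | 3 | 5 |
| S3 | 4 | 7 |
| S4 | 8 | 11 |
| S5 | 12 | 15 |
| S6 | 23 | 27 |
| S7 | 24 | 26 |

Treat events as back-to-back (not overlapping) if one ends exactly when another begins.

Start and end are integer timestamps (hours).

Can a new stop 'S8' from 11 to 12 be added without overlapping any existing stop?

Yes — the slot is free

S1: ends 2 at or before S8 starts 11 → clear.
S2: ends 5 at or before S8 starts 11 → clear.
S3: ends 7 at or before S8 starts 11 → clear.
S4: ends 11 at or before S8 starts 11 → clear.
S5: starts 12 at or after S8 ends 12 → clear.
S6: starts 23 at or after S8 ends 12 → clear.
S7: starts 24 at or after S8 ends 12 → clear.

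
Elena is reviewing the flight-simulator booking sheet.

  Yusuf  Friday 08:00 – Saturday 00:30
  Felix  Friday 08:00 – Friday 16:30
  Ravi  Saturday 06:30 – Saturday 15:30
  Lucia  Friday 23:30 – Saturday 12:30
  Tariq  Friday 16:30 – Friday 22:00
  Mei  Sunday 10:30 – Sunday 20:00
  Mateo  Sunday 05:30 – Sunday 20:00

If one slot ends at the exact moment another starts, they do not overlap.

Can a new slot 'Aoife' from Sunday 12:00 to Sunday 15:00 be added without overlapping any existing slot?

Yusuf: ends Saturday 00:30 at or before Aoife starts Sunday 12:00 → clear.
Felix: ends Friday 16:30 at or before Aoife starts Sunday 12:00 → clear.
Tariq: ends Friday 22:00 at or before Aoife starts Sunday 12:00 → clear.
Lucia: ends Saturday 12:30 at or before Aoife starts Sunday 12:00 → clear.
Ravi: ends Saturday 15:30 at or before Aoife starts Sunday 12:00 → clear.
Mateo: starts Sunday 05:30 before Aoife ends Sunday 15:00, and ends Sunday 20:00 after Aoife starts Sunday 12:00 → overlap.
Mei: starts Sunday 10:30 before Aoife ends Sunday 15:00, and ends Sunday 20:00 after Aoife starts Sunday 12:00 → overlap.
Aoife overlaps Mei, Mateo.

No — it overlaps Mateo, Mei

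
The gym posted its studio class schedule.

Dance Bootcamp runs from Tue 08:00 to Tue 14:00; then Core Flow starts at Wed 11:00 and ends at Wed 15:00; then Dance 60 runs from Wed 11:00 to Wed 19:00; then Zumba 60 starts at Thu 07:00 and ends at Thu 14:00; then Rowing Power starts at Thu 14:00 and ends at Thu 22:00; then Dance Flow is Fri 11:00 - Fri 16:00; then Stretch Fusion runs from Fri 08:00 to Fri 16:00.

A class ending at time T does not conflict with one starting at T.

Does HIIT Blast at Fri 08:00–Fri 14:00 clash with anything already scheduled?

Dance Bootcamp: ends Tue 14:00 at or before HIIT Blast starts Fri 08:00 → clear.
Core Flow: ends Wed 15:00 at or before HIIT Blast starts Fri 08:00 → clear.
Dance 60: ends Wed 19:00 at or before HIIT Blast starts Fri 08:00 → clear.
Zumba 60: ends Thu 14:00 at or before HIIT Blast starts Fri 08:00 → clear.
Rowing Power: ends Thu 22:00 at or before HIIT Blast starts Fri 08:00 → clear.
Stretch Fusion: starts Fri 08:00 before HIIT Blast ends Fri 14:00, and ends Fri 16:00 after HIIT Blast starts Fri 08:00 → overlap.
Dance Flow: starts Fri 11:00 before HIIT Blast ends Fri 14:00, and ends Fri 16:00 after HIIT Blast starts Fri 08:00 → overlap.
HIIT Blast overlaps Dance Flow, Stretch Fusion.

Yes — it overlaps Dance Flow, Stretch Fusion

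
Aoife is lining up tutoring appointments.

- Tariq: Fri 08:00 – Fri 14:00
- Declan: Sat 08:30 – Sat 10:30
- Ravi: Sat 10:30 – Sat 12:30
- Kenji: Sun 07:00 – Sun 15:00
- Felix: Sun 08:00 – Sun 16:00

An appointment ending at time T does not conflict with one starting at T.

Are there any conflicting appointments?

Sorted by start: Tariq, Declan, Ravi, Kenji, Felix.
Declan starts after Tariq ends, so Tariq has no further overlaps.
Ravi starts exactly when Declan ends (back-to-back, no overlap), so Declan has no further overlaps.
Kenji starts after Ravi ends, so Ravi has no further overlaps.
Felix starts before Kenji ends → Kenji and Felix overlap.
That's a conflict, so the schedule is not conflict-free.

Yes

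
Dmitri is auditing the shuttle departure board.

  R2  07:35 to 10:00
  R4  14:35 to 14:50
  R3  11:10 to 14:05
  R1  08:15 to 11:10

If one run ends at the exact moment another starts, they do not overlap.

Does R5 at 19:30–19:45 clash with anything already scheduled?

No — it doesn't clash with anything

R2: ends 10:00 at or before R5 starts 19:30 → clear.
R1: ends 11:10 at or before R5 starts 19:30 → clear.
R3: ends 14:05 at or before R5 starts 19:30 → clear.
R4: ends 14:50 at or before R5 starts 19:30 → clear.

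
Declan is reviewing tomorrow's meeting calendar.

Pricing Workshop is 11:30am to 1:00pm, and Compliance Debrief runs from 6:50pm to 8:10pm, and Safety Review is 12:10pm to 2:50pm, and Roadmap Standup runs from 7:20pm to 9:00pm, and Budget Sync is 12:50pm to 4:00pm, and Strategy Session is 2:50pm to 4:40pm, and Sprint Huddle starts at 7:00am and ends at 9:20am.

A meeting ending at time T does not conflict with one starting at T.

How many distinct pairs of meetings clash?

5

Check each pair: they overlap iff neither finishes before the other starts.
Sorted by start: Sprint Huddle, Pricing Workshop, Safety Review, Budget Sync, Strategy Session, Compliance Debrief, Roadmap Standup.
Pricing Workshop starts after Sprint Huddle ends — done with Sprint Huddle.
Safety Review starts before Pricing Workshop ends → Pricing Workshop and Safety Review overlap.
Budget Sync starts before Pricing Workshop ends → Pricing Workshop and Budget Sync overlap.
Strategy Session starts after Pricing Workshop ends — done with Pricing Workshop.
Budget Sync starts before Safety Review ends → Safety Review and Budget Sync overlap.
Strategy Session starts exactly when Safety Review ends (back-to-back, no overlap) — done with Safety Review.
Strategy Session starts before Budget Sync ends → Budget Sync and Strategy Session overlap.
Compliance Debrief starts after Budget Sync ends — done with Budget Sync.
Compliance Debrief starts after Strategy Session ends — done with Strategy Session.
Roadmap Standup starts before Compliance Debrief ends → Compliance Debrief and Roadmap Standup overlap.
Overlapping pairs: Budget Sync & Pricing Workshop, Budget Sync & Safety Review, Budget Sync & Strategy Session, Compliance Debrief & Roadmap Standup, Pricing Workshop & Safety Review — 5 in total.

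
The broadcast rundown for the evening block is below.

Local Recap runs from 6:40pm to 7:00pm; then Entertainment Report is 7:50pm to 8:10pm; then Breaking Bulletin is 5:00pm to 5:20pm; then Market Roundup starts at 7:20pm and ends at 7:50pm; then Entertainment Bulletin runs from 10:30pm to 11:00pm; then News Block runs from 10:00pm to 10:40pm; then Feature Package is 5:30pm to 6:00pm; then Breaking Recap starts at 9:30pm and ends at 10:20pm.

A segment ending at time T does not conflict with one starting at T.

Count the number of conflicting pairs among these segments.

2

Sorted by start: Breaking Bulletin, Feature Package, Local Recap, Market Roundup, Entertainment Report, Breaking Recap, News Block, Entertainment Bulletin.
Feature Package starts after Breaking Bulletin ends, so Breaking Bulletin has no further overlaps.
Local Recap starts after Feature Package ends, so Feature Package has no further overlaps.
Market Roundup starts after Local Recap ends, so Local Recap has no further overlaps.
Entertainment Report starts exactly when Market Roundup ends (back-to-back, no overlap), so Market Roundup has no further overlaps.
Breaking Recap starts after Entertainment Report ends, so Entertainment Report has no further overlaps.
News Block starts before Breaking Recap ends → Breaking Recap and News Block overlap.
Entertainment Bulletin starts after Breaking Recap ends.
Entertainment Bulletin starts before News Block ends → News Block and Entertainment Bulletin overlap.
Overlapping pairs: Breaking Recap & News Block, Entertainment Bulletin & News Block — 2 in total.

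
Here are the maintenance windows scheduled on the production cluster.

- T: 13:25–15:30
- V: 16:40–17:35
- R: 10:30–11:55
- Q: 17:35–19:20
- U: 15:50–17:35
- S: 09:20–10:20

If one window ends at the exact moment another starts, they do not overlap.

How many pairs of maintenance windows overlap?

Sorted by start: S, R, T, U, V, Q.
R starts after S ends; S is clear from here.
T starts after R ends; R is clear from here.
U starts after T ends; T is clear from here.
V starts before U ends → U and V overlap.
Q starts exactly when U ends (back-to-back, no overlap).
Q starts exactly when V ends (back-to-back, no overlap).
Overlapping pairs: U & V — 1 in total.

1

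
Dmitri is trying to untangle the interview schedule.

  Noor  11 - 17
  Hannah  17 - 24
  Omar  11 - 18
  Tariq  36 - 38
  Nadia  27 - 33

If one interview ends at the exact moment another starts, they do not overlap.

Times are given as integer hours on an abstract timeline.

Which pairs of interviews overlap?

Hannah & Omar, Noor & Omar

Check each pair: they overlap iff neither finishes before the other starts.
Sorted by start: Omar, Noor, Hannah, Nadia, Tariq.
Noor starts before Omar ends → Omar and Noor overlap.
Hannah starts before Omar ends → Omar and Hannah overlap.
Nadia starts after Omar ends; Omar is clear from here.
Hannah starts exactly when Noor ends (back-to-back, no overlap); Noor is clear from here.
Nadia starts after Hannah ends; Hannah is clear from here.
Tariq starts after Nadia ends.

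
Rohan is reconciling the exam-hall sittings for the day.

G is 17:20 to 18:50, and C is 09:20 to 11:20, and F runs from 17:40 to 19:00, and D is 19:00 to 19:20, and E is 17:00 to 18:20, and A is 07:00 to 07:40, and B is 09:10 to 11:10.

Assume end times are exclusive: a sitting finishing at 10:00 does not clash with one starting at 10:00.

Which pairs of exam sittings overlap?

B & C, E & F, E & G, F & G

Sorted by start: A, B, C, E, G, F, D.
B starts after A ends; A is clear from here.
C starts before B ends → B and C overlap.
E starts after B ends; B is clear from here.
E starts after C ends; C is clear from here.
G starts before E ends → E and G overlap.
F starts before E ends → E and F overlap.
D starts after E ends.
F starts before G ends → G and F overlap.
D starts after G ends.
D starts exactly when F ends (back-to-back, no overlap).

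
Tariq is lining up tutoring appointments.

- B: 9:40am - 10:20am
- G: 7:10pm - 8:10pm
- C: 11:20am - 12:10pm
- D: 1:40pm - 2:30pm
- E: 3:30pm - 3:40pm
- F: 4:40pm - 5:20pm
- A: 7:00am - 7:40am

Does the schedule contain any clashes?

No

Sorted by start: A, B, C, D, E, F, G.
B starts after A ends, so A has no further overlaps.
C starts after B ends, so B has no further overlaps.
D starts after C ends, so C has no further overlaps.
E starts after D ends, so D has no further overlaps.
F starts after E ends, so E has no further overlaps.
G starts after F ends.
Every pair is clear; the schedule has no overlaps.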